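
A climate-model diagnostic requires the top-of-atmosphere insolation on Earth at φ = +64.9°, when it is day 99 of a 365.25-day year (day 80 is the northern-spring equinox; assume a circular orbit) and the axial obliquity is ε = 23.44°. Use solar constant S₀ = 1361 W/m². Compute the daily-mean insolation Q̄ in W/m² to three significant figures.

Solar longitude: λ_s = 360° × (99 − 80)/365.25 = 18.727°.
sin δ = sin 23.44° × sin 18.727° = 0.12771, so δ = +7.337°.
cos H₀ = −tan(+64.9°) tan(+7.337°) = -0.2749, H₀ = 1.8493 rad.
Bracket: H₀ sin φ sin δ + cos φ cos δ sin H₀ = 1.8493×0.90557×0.12771 + 0.42420×0.99181×0.96148 = 0.213872 + 0.404519 = 0.618391.
Q̄ = (S₀/π) × [bracket] = (1361/π) × 0.618391 = 267.9 W/m².

Q̄ ≈ 268 W/m²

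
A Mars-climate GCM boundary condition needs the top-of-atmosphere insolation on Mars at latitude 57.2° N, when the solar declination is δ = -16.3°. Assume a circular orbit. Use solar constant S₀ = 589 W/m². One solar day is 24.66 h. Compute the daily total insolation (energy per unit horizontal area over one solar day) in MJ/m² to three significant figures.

cos H₀ = −tan(+57.2°) tan(-16.300°) = 0.4537, H₀ = 1.0998 rad.
Bracket: H₀ sin φ sin δ + cos φ cos δ sin H₀ = 1.0998×0.84057×-0.28067 + 0.54171×0.95981×0.89113 = -0.259468 + 0.463333 = 0.203865.
Q̄ = (S₀/π) × [bracket] = (589/π) × 0.203865 = 38.222 W/m².
Daily total = Q̄ × 24.66 h × 3600 s/h = 38.222 × 24.66 × 3600 / 10⁶ = 3.393 MJ/m².

3.39 MJ/m²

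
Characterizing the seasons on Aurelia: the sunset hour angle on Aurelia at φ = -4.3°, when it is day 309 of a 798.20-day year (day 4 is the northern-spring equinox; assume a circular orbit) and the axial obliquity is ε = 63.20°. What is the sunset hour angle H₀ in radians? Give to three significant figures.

H₀ = 1.51 rad

Solar longitude: λ_s = 360° × (309 − 4)/798.20 = 137.560°.
sin δ = sin 63.20° × sin 137.560° = 0.60234, so δ = +37.038°.
cos H₀ = −tan φ · tan δ = −tan(-4.3°) × tan(+37.038°) = 0.0567, so H₀ = 1.5140 rad = 86.75°.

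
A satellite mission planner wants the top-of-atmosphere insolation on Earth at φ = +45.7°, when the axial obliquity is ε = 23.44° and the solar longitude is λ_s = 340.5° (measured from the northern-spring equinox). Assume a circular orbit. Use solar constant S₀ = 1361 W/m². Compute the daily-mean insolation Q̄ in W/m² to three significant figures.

Q̄ ≈ 238 W/m²

Solar declination: sin δ = sin ε · sin λ_s = sin 23.44° × sin 340.5° = -0.13278, so δ = -7.631°.
cos H₀ = −tan(+45.7°) tan(-7.631°) = 0.1373, H₀ = 1.4331 rad.
Bracket: H₀ sin φ sin δ + cos φ cos δ sin H₀ = 1.4331×0.71569×-0.13278 + 0.69842×0.99114×0.99053 = -0.136187 + 0.685677 = 0.549490.
Q̄ = (S₀/π) × [bracket] = (1361/π) × 0.549490 = 238.0 W/m².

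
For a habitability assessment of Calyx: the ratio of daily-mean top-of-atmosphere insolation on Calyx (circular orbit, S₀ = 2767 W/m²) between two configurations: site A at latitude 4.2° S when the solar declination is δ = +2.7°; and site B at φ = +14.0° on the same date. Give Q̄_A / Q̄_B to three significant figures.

Q̄_A / Q̄_B ≈ 1.00

— Configuration A (φ=-4.2°):
cos H₀ = −tan(-4.2°) tan(+2.700°) = 0.0035, H₀ = 1.5673 rad.
Bracket: H₀ sin φ sin δ + cos φ cos δ sin H₀ = 1.5673×-0.07324×0.04711 + 0.99731×0.99889×0.99999 = -0.005408 + 0.996193 = 0.990785.
Q̄ = (S₀/π) × [bracket] = (2767/π) × 0.990785 = 872.65 W/m².
— Configuration B (φ=+14.0°):
cos H₀ = −tan(+14.0°) tan(+2.700°) = -0.0118, H₀ = 1.5826 rad.
Bracket: H₀ sin φ sin δ + cos φ cos δ sin H₀ = 1.5826×0.24192×0.04711 + 0.97030×0.99889×0.99993 = 0.018037 + 0.969155 = 0.987192.
Q̄ = (S₀/π) × [bracket] = (2767/π) × 0.987192 = 869.48 W/m².
Ratio Q̄_A / Q̄_B = 872.65 / 869.48 = 1.004.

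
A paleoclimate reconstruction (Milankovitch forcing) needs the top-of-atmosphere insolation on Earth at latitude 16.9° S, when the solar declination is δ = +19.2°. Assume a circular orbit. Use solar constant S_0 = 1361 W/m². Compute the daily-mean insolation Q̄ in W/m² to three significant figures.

Q̄ ≈ 329 W/m²

cos h₀ = −tan(-16.9°) tan(+19.200°) = 0.1058, h₀ = 1.4648 rad.
Bracket: h₀ sin ϕ sin δ + cos ϕ cos δ sin h₀ = 1.4648×-0.29070×0.32887 + 0.95681×0.94438×0.99439 = -0.140039 + 0.898523 = 0.758484.
Q̄ = (S_0/π) × [bracket] = (1361/π) × 0.758484 = 328.6 W/m².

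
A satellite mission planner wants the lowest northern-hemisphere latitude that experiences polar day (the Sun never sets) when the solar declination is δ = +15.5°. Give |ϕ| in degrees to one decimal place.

Polar day requires cos h₀ = −tan ϕ tan δ ≤ −1, i.e. tan ϕ tan δ ≥ 1.
The boundary is |tan ϕ| · |tan δ| = 1, so |ϕ| = 90° − |δ| = 90° − 15.5° = 74.5° in the northern hemisphere.

|ϕ| = 74.5°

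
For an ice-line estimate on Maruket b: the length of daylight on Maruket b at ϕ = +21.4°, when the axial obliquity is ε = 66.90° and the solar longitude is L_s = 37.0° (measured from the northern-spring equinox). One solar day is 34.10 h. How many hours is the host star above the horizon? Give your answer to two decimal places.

Solar declination: sin δ = sin ε · sin L_s = sin 66.90° × sin 37.0° = 0.55356, so δ = +33.612°.
cos h₀ = −tan ϕ · tan δ = −tan(+21.4°) × tan(+33.612°) = -0.2605, so h₀ = 1.8343 rad = 105.10°.
Daylight = 2h₀/(2π) × 34.10 h = (1.8343/π) × 34.10 = 19.91 h.

19.91 h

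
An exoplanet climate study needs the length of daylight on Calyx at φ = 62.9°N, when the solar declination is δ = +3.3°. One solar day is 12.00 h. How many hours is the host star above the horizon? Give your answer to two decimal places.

cos H₀ = −tan φ · tan δ = −tan(+62.9°) × tan(+3.300°) = -0.1127, so H₀ = 1.6837 rad = 96.47°.
Daylight = 2H₀/(2π) × 12.00 h = (1.6837/π) × 12.00 = 6.43 h.

6.43 h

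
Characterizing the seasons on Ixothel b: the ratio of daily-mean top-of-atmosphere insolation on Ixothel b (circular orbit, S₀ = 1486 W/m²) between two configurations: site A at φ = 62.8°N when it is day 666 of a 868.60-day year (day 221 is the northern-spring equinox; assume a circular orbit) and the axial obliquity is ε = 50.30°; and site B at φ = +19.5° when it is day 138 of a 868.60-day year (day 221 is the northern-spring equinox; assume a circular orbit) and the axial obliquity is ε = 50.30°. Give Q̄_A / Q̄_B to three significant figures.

— Configuration A (φ=+62.8°):
Solar longitude: λ_s = 360° × (666 − 221)/868.60 = 184.435°.
sin δ = sin 50.30° × sin 184.435° = -0.05949, so δ = -3.411°.
cos H₀ = −tan(+62.8°) tan(-3.411°) = 0.1160, H₀ = 1.4546 rad.
Bracket: H₀ sin φ sin δ + cos φ cos δ sin H₀ = 1.4546×0.88942×-0.05949 + 0.45710×0.99823×0.99325 = -0.076965 + 0.453211 = 0.376246.
Q̄ = (S₀/π) × [bracket] = (1486/π) × 0.376246 = 177.97 W/m².
— Configuration B (φ=+19.5°):
Solar longitude: λ_s = 360° × (138 − 221)/868.60 = -34.400°, i.e. -34.400° + 360° = 325.600°.
sin δ = sin 50.30° × sin 325.600° = -0.43469, so δ = -25.765°.
cos H₀ = −tan(+19.5°) tan(-25.765°) = 0.1709, H₀ = 1.3990 rad.
Bracket: H₀ sin φ sin δ + cos φ cos δ sin H₀ = 1.3990×0.33381×-0.43469 + 0.94264×0.90058×0.98528 = -0.203000 + 0.836427 = 0.633427.
Q̄ = (S₀/π) × [bracket] = (1486/π) × 0.633427 = 299.62 W/m².
Ratio Q̄_A / Q̄_B = 177.97 / 299.62 = 0.5940.

Q̄_A / Q̄_B ≈ 0.594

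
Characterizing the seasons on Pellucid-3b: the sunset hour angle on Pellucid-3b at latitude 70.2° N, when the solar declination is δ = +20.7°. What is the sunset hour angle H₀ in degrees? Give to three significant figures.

H₀ = 180°

Sunrise equation: cos H₀ = −tan φ · tan δ = -1.0496 ≤ −1, so the host star never sets (polar day) and H₀ = π.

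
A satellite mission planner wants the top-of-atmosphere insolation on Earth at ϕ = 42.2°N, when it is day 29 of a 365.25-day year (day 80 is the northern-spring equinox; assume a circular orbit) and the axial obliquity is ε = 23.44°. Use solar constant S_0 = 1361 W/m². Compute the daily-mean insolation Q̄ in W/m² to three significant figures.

Solar longitude: L_s = 360° × (29 − 80)/365.25 = -50.267°, i.e. -50.267° + 360° = 309.733°.
sin δ = sin 23.44° × sin 309.733° = -0.30591, so δ = -17.813°.
cos h₀ = −tan(+42.2°) tan(-17.813°) = 0.2914, h₀ = 1.2752 rad.
Bracket: h₀ sin ϕ sin δ + cos ϕ cos δ sin h₀ = 1.2752×0.67172×-0.30591 + 0.74080×0.95206×0.95662 = -0.262036 + 0.674691 = 0.412655.
Q̄ = (S_0/π) × [bracket] = (1361/π) × 0.412655 = 178.8 W/m².

Q̄ ≈ 179 W/m²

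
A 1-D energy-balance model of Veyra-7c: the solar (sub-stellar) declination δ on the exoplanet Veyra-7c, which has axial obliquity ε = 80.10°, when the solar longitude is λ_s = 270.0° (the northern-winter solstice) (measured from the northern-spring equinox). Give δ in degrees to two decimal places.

sin δ = sin ε · sin λ_s = sin 80.10° × sin 270.0° = -0.985109.
δ = arcsin(-0.985109) = -80.10°.

δ = -80.10°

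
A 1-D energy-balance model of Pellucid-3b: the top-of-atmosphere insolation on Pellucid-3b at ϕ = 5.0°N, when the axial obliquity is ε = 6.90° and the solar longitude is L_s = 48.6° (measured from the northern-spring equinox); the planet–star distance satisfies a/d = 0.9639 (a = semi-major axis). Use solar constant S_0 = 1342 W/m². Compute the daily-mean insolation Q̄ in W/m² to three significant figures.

Q̄ ≈ 399 W/m²

Solar declination: sin δ = sin ε · sin L_s = sin 6.90° × sin 48.6° = 0.09012, so δ = +5.170°.
cos h₀ = −tan(+5.0°) tan(+5.170°) = -0.0079, h₀ = 1.5787 rad.
Bracket: h₀ sin ϕ sin δ + cos ϕ cos δ sin h₀ = 1.5787×0.08716×0.09012 + 0.99619×0.99593×0.99997 = 0.012400 + 0.992106 = 1.004506.
Inverse-square distance factor (a/d)² = 0.9639² = 0.929103.
Q̄ = (S_0/π) × 0.929103 × [bracket] = (1342/π) × 0.929103 × 1.004506 = 398.7 W/m².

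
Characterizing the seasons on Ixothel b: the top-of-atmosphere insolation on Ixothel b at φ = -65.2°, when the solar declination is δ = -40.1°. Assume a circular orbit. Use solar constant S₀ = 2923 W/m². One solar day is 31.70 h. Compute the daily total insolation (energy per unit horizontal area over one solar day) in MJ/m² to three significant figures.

cos H₀ = −tan(-65.2°) tan(-40.100°) = -1.8224 ≤ −1 ⇒ polar day, H₀ = π.
Bracket: H₀ sin φ sin δ + cos φ cos δ sin H₀ = 3.1416×-0.90778×-0.64412 + 0.41945×0.76492×0.00000 = 1.836954 + 0.000000 = 1.836954.
Q̄ = (S₀/π) × [bracket] = (2923/π) × 1.836954 = 1709.1 W/m².
Daily total = Q̄ × 31.70 h × 3600 s/h = 1709.1 × 31.70 × 3600 / 10⁶ = 195.0 MJ/m².

195 MJ/m²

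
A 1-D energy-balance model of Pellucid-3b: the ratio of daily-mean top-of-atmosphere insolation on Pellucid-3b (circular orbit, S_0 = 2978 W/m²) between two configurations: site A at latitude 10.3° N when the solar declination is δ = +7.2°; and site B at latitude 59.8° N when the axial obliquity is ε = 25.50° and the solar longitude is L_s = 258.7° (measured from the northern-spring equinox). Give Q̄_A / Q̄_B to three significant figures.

— Configuration A (ϕ=+10.3°):
cos h₀ = −tan(+10.3°) tan(+7.200°) = -0.0230, h₀ = 1.5938 rad.
Bracket: h₀ sin ϕ sin δ + cos ϕ cos δ sin h₀ = 1.5938×0.17880×0.12533 + 0.98389×0.99211×0.99974 = 0.035715 + 0.975873 = 1.011588.
Q̄ = (S_0/π) × [bracket] = (2978/π) × 1.011588 = 958.91 W/m².
— Configuration B (ϕ=+59.8°):
Solar declination: sin δ = sin ε · sin L_s = sin 25.50° × sin 258.7° = -0.42217, so δ = -24.971°.
cos h₀ = −tan(+59.8°) tan(-24.971°) = 0.8002, h₀ = 0.6432 rad.
Bracket: h₀ sin ϕ sin δ + cos ϕ cos δ sin h₀ = 0.6432×0.86427×-0.42217 + 0.50302×0.90652×0.59980 = -0.234684 + 0.273507 = 0.038823.
Q̄ = (S_0/π) × [bracket] = (2978/π) × 0.038823 = 36.801 W/m².
Ratio Q̄_A / Q̄_B = 958.91 / 36.801 = 26.06.

Q̄_A / Q̄_B ≈ 26.1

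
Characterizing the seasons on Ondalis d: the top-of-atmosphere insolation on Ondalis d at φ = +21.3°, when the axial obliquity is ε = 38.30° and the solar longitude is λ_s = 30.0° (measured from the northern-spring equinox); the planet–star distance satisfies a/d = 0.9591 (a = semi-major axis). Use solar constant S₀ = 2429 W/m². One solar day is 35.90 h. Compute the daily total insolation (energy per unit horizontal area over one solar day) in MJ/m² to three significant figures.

Solar declination: sin δ = sin ε · sin λ_s = sin 38.30° × sin 30.0° = 0.30989, so δ = +18.053°.
cos H₀ = −tan(+21.3°) tan(+18.053°) = -0.1271, H₀ = 1.6982 rad.
Bracket: H₀ sin φ sin δ + cos φ cos δ sin H₀ = 1.6982×0.36325×0.30989 + 0.93169×0.95077×0.99189 = 0.191162 + 0.878639 = 1.069801.
Inverse-square distance factor (a/d)² = 0.9591² = 0.919873.
Q̄ = (S₀/π) × 0.919873 × [bracket] = (2429/π) × 0.919873 × 1.069801 = 760.87 W/m².
Daily total = Q̄ × 35.90 h × 3600 s/h = 760.87 × 35.90 × 3600 / 10⁶ = 98.33 MJ/m².

98.3 MJ/m²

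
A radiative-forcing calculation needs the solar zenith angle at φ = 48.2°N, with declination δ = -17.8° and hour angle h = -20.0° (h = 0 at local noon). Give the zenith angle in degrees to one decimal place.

cos θ_z = sin φ sin δ + cos φ cos δ cos h = -0.227889 + 0.596353 = 0.368464.
θ_z = arccos(0.368464) = 68.4°.

θ_z = 68.4°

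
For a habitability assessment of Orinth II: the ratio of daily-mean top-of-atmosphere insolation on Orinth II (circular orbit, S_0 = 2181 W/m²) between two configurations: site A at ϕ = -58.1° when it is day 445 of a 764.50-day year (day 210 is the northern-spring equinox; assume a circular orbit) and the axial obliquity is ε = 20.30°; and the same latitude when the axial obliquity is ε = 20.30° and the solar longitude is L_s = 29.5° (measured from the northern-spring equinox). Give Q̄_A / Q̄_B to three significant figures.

— Configuration A (ϕ=-58.1°):
Solar longitude: L_s = 360° × (445 − 210)/764.50 = 110.661°.
sin δ = sin 20.30° × sin 110.661° = 0.32462, so δ = +18.943°.
cos h₀ = −tan(-58.1°) tan(+18.943°) = 0.5514, h₀ = 0.9868 rad.
Bracket: h₀ sin ϕ sin δ + cos ϕ cos δ sin h₀ = 0.9868×-0.84897×0.32462 + 0.52844×0.94584×0.83425 = -0.271955 + 0.416975 = 0.145020.
Q̄ = (S_0/π) × [bracket] = (2181/π) × 0.145020 = 100.68 W/m².
— Configuration B (ϕ=-58.1°):
Solar declination: sin δ = sin ε · sin L_s = sin 20.30° × sin 29.5° = 0.17084, so δ = +9.837°.
cos h₀ = −tan(-58.1°) tan(+9.837°) = 0.2786, h₀ = 1.2885 rad.
Bracket: h₀ sin ϕ sin δ + cos ϕ cos δ sin h₀ = 1.2885×-0.84897×0.17084 + 0.52844×0.98530×0.96042 = -0.186882 + 0.500064 = 0.313182.
Q̄ = (S_0/π) × [bracket] = (2181/π) × 0.313182 = 217.42 W/m².
Ratio Q̄_A / Q̄_B = 100.68 / 217.42 = 0.4631.

Q̄_A / Q̄_B ≈ 0.463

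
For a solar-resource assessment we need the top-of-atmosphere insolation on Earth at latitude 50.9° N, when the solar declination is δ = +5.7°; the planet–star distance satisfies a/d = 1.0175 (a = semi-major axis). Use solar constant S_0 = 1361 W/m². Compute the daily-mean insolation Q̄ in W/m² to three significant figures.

Q̄ ≈ 338 W/m²

cos h₀ = −tan(+50.9°) tan(+5.700°) = -0.1228, h₀ = 1.6939 rad.
Bracket: h₀ sin ϕ sin δ + cos ϕ cos δ sin h₀ = 1.6939×0.77605×0.09932 + 0.63068×0.99506×0.99243 = 0.130561 + 0.622814 = 0.753375.
Inverse-square distance factor (a/d)² = 1.0175² = 1.035306.
Q̄ = (S_0/π) × 1.035306 × [bracket] = (1361/π) × 1.035306 × 0.753375 = 337.9 W/m².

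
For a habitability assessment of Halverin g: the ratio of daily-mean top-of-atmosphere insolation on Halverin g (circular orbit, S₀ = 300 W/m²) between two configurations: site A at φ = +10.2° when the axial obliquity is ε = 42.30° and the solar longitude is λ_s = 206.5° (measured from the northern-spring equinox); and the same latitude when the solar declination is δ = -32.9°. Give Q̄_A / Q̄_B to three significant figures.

Q̄_A / Q̄_B ≈ 1.26

— Configuration A (φ=+10.2°):
Solar declination: sin δ = sin ε · sin λ_s = sin 42.30° × sin 206.5° = -0.30030, so δ = -17.475°.
cos H₀ = −tan(+10.2°) tan(-17.475°) = 0.0566, H₀ = 1.5141 rad.
Bracket: H₀ sin φ sin δ + cos φ cos δ sin H₀ = 1.5141×0.17708×-0.30030 + 0.98420×0.95385×0.99839 = -0.080515 + 0.937268 = 0.856753.
Q̄ = (S₀/π) × [bracket] = (300/π) × 0.856753 = 81.814 W/m².
— Configuration B (φ=+10.2°):
cos H₀ = −tan(+10.2°) tan(-32.900°) = 0.1164, H₀ = 1.4541 rad.
Bracket: H₀ sin φ sin δ + cos φ cos δ sin H₀ = 1.4541×0.17708×-0.54317 + 0.98420×0.83962×0.99320 = -0.139862 + 0.820735 = 0.680873.
Q̄ = (S₀/π) × [bracket] = (300/π) × 0.680873 = 65.019 W/m².
Ratio Q̄_A / Q̄_B = 81.814 / 65.019 = 1.258.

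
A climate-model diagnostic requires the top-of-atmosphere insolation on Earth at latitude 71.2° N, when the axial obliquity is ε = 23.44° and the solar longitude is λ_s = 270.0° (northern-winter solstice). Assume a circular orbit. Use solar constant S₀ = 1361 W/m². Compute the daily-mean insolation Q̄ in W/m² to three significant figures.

Q̄ ≈ 0.00 W/m²

Solar declination: sin δ = sin ε · sin λ_s = sin 23.44° × sin 270.0° = -0.39779, so δ = -23.440°.
cos H₀ = −tan(+71.2°) tan(-23.440°) = 1.2736 ≥ 1 ⇒ polar night, H₀ = 0 and Q̄ = 0.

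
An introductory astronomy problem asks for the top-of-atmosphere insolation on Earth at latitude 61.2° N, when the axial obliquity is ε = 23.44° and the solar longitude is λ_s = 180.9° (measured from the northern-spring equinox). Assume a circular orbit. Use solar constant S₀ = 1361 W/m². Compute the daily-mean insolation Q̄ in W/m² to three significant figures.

Q̄ ≈ 205 W/m²

Solar declination: sin δ = sin ε · sin λ_s = sin 23.44° × sin 180.9° = -0.00625, so δ = -0.358°.
cos H₀ = −tan(+61.2°) tan(-0.358°) = 0.0114, H₀ = 1.5594 rad.
Bracket: H₀ sin φ sin δ + cos φ cos δ sin H₀ = 1.5594×0.87631×-0.00625 + 0.48175×0.99998×0.99994 = -0.008541 + 0.481711 = 0.473170.
Q̄ = (S₀/π) × [bracket] = (1361/π) × 0.473170 = 205.0 W/m².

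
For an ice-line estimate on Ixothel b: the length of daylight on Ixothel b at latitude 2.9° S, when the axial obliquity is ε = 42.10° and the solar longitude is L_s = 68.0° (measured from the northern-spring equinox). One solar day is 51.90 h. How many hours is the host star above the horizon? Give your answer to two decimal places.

25.29 h

Solar declination: sin δ = sin ε · sin L_s = sin 42.10° × sin 68.0° = 0.62161, so δ = +38.434°.
cos h₀ = −tan ϕ · tan δ = −tan(-2.9°) × tan(+38.434°) = 0.0402, so h₀ = 1.5306 rad = 87.70°.
Daylight = 2h₀/(2π) × 51.90 h = (1.5306/π) × 51.90 = 25.29 h.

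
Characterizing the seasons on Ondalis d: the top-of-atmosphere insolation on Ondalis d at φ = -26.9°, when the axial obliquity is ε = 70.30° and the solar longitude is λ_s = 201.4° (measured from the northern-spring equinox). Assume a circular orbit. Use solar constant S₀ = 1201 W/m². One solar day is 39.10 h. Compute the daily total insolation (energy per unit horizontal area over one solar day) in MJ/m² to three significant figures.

Solar declination: sin δ = sin ε · sin λ_s = sin 70.30° × sin 201.4° = -0.34352, so δ = -20.092°.
cos H₀ = −tan(-26.9°) tan(-20.092°) = -0.1856, H₀ = 1.7574 rad.
Bracket: H₀ sin φ sin δ + cos φ cos δ sin H₀ = 1.7574×-0.45243×-0.34352 + 0.89180×0.93915×0.98263 = 0.273133 + 0.822986 = 1.096119.
Q̄ = (S₀/π) × [bracket] = (1201/π) × 1.096119 = 419.04 W/m².
Daily total = Q̄ × 39.10 h × 3600 s/h = 419.04 × 39.10 × 3600 / 10⁶ = 58.98 MJ/m².

59.0 MJ/m²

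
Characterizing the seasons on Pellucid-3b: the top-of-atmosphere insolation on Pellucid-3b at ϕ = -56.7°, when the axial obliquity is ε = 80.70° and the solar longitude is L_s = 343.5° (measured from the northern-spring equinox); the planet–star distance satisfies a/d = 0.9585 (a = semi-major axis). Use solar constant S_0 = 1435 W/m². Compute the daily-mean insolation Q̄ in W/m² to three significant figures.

Q̄ ≈ 398 W/m²

Solar declination: sin δ = sin ε · sin L_s = sin 80.70° × sin 343.5° = -0.28028, so δ = -16.277°.
cos h₀ = −tan(-56.7°) tan(-16.277°) = -0.4445, h₀ = 2.0314 rad.
Bracket: h₀ sin ϕ sin δ + cos ϕ cos δ sin h₀ = 2.0314×-0.83581×-0.28028 + 0.54902×0.95992×0.89578 = 0.475877 + 0.472090 = 0.947967.
Inverse-square distance factor (a/d)² = 0.9585² = 0.918722.
Q̄ = (S_0/π) × 0.918722 × [bracket] = (1435/π) × 0.918722 × 0.947967 = 397.8 W/m².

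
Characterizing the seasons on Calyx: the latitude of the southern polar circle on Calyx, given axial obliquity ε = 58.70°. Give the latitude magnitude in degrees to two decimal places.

The polar circle is the lowest latitude that experiences at least one full rotation of continuous darkness at the northern-summer solstice; it lies at |φ| = 90° − ε = 90° − 58.70° = 31.30°.

31.30°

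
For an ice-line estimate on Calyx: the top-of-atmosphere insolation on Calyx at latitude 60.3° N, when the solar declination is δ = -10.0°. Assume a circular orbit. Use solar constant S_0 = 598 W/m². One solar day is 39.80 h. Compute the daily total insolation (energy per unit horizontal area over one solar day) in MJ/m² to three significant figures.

cos h₀ = −tan(+60.3°) tan(-10.000°) = 0.3091, h₀ = 1.2565 rad.
Bracket: h₀ sin ϕ sin δ + cos ϕ cos δ sin h₀ = 1.2565×0.86863×-0.17365 + 0.49546×0.98481×0.95102 = -0.189527 + 0.464035 = 0.274508.
Q̄ = (S_0/π) × [bracket] = (598/π) × 0.274508 = 52.252 W/m².
Daily total = Q̄ × 39.80 h × 3600 s/h = 52.252 × 39.80 × 3600 / 10⁶ = 7.487 MJ/m².

7.49 MJ/m²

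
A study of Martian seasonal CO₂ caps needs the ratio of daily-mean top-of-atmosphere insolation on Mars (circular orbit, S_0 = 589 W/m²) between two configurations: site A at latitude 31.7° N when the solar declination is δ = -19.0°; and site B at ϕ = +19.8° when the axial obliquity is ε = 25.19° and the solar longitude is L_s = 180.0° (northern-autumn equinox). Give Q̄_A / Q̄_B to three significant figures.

Q̄_A / Q̄_B ≈ 0.589

— Configuration A (ϕ=+31.7°):
cos h₀ = −tan(+31.7°) tan(-19.000°) = 0.2127, h₀ = 1.3565 rad.
Bracket: h₀ sin ϕ sin δ + cos ϕ cos δ sin h₀ = 1.3565×0.52547×-0.32557 + 0.85081×0.94552×0.97713 = -0.232066 + 0.786060 = 0.553994.
Q̄ = (S_0/π) × [bracket] = (589/π) × 0.553994 = 103.87 W/m².
— Configuration B (ϕ=+19.8°):
Solar declination: sin δ = sin ε · sin L_s = sin 25.19° × sin 180.0° = 0.00000, so δ = +0.000°.
cos h₀ = −tan(+19.8°) tan(+0.000°) = -0.0000, h₀ = 1.5708 rad.
Bracket: h₀ sin ϕ sin δ + cos ϕ cos δ sin h₀ = 1.5708×0.33874×0.00000 + 0.94088×1.00000×1.00000 = 0.000000 + 0.940880 = 0.940880.
Q̄ = (S_0/π) × [bracket] = (589/π) × 0.940880 = 176.40 W/m².
Ratio Q̄_A / Q̄_B = 103.87 / 176.40 = 0.5888.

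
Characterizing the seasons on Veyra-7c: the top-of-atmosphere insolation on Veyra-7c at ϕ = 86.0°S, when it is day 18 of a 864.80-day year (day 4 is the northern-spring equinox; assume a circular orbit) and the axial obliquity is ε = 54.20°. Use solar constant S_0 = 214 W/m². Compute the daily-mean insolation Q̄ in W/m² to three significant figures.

Q̄ ≈ 0.00 W/m²

Solar longitude: L_s = 360° × (18 − 4)/864.80 = 5.828°.
sin δ = sin 54.20° × sin 5.828° = 0.08236, so δ = +4.724°.
cos h₀ = −tan(-86.0°) tan(+4.724°) = 1.1818 ≥ 1 ⇒ polar night, h₀ = 0 and Q̄ = 0.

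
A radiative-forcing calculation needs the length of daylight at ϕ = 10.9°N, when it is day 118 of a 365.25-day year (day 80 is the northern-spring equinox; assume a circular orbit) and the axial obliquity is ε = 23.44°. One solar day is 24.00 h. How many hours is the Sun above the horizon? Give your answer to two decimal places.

Solar longitude: L_s = 360° × (118 − 80)/365.25 = 37.454°.
sin δ = sin 23.44° × sin 37.454° = 0.24190, so δ = +13.999°.
cos h₀ = −tan ϕ · tan δ = −tan(+10.9°) × tan(+13.999°) = -0.0480, so h₀ = 1.6188 rad = 92.75°.
Daylight = 2h₀/(2π) × 24.00 h = (1.6188/π) × 24.00 = 12.37 h.

12.37 h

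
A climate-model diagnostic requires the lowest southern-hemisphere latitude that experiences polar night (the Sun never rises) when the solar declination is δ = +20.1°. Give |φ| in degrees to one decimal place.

Polar night requires cos H₀ = −tan φ tan δ ≥ 1, i.e. tan φ tan δ ≤ −1.
The boundary is |tan φ| · |tan δ| = 1, so |φ| = 90° − |δ| = 90° − 20.1° = 69.9° in the southern hemisphere.

|φ| = 69.9°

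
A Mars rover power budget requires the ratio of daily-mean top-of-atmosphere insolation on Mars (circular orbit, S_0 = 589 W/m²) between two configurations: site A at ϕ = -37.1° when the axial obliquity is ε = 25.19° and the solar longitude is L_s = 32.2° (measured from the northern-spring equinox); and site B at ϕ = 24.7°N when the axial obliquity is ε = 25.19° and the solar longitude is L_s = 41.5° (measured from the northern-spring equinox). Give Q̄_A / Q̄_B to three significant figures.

— Configuration A (ϕ=-37.1°):
Solar declination: sin δ = sin ε · sin L_s = sin 25.19° × sin 32.2° = 0.22680, so δ = +13.109°.
cos h₀ = −tan(-37.1°) tan(+13.109°) = 0.1761, h₀ = 1.3938 rad.
Bracket: h₀ sin ϕ sin δ + cos ϕ cos δ sin h₀ = 1.3938×-0.60321×0.22680 + 0.79758×0.97394×0.98437 = -0.190683 + 0.764654 = 0.573971.
Q̄ = (S_0/π) × [bracket] = (589/π) × 0.573971 = 107.61 W/m².
— Configuration B (ϕ=+24.7°):
Solar declination: sin δ = sin ε · sin L_s = sin 25.19° × sin 41.5° = 0.28203, so δ = +16.381°.
cos h₀ = −tan(+24.7°) tan(+16.381°) = -0.1352, h₀ = 1.7064 rad.
Bracket: h₀ sin ϕ sin δ + cos ϕ cos δ sin h₀ = 1.7064×0.41787×0.28203 + 0.90851×0.95941×0.99082 = 0.201102 + 0.863632 = 1.064734.
Q̄ = (S_0/π) × [bracket] = (589/π) × 1.064734 = 199.62 W/m².
Ratio Q̄_A / Q̄_B = 107.61 / 199.62 = 0.5391.

Q̄_A / Q̄_B ≈ 0.539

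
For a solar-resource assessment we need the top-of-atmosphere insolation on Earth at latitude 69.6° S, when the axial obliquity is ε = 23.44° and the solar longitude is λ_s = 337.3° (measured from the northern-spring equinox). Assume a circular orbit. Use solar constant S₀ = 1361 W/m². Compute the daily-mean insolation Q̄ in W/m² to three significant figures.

Q̄ ≈ 260 W/m²

Solar declination: sin δ = sin ε · sin λ_s = sin 23.44° × sin 337.3° = -0.15351, so δ = -8.830°.
cos H₀ = −tan(-69.6°) tan(-8.830°) = -0.4177, H₀ = 2.0017 rad.
Bracket: H₀ sin φ sin δ + cos φ cos δ sin H₀ = 2.0017×-0.93728×-0.15351 + 0.34857×0.98815×0.90857 = 0.288008 + 0.312947 = 0.600955.
Q̄ = (S₀/π) × [bracket] = (1361/π) × 0.600955 = 260.3 W/m².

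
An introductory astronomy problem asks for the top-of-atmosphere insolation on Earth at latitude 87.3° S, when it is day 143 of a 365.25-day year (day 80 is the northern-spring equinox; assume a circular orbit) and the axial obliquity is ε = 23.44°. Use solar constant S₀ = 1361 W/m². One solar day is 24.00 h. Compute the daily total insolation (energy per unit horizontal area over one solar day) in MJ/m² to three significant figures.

Solar longitude: λ_s = 360° × (143 − 80)/365.25 = 62.094°.
sin δ = sin 23.44° × sin 62.094° = 0.35153, so δ = +20.581°.
cos H₀ = −tan(-87.3°) tan(+20.581°) = 7.9625 ≥ 1 ⇒ polar night, H₀ = 0 and Q̄ = 0.
Daily total = Q̄ × 24.00 h × 3600 s/h = 0.00 MJ/m².

0.00 MJ/m²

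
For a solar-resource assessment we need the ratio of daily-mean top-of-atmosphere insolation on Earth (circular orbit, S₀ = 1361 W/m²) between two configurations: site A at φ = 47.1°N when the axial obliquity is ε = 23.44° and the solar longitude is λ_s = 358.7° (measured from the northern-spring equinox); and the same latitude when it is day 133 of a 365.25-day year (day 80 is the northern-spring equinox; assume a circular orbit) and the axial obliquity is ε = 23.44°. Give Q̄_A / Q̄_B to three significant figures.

— Configuration A (φ=+47.1°):
Solar declination: sin δ = sin ε · sin λ_s = sin 23.44° × sin 358.7° = -0.00902, so δ = -0.517°.
cos H₀ = −tan(+47.1°) tan(-0.517°) = 0.0097, H₀ = 1.5611 rad.
Bracket: H₀ sin φ sin δ + cos φ cos δ sin H₀ = 1.5611×0.73254×-0.00902 + 0.68072×0.99996×0.99995 = -0.010315 + 0.680659 = 0.670344.
Q̄ = (S₀/π) × [bracket] = (1361/π) × 0.670344 = 290.41 W/m².
— Configuration B (φ=+47.1°):
Solar longitude: λ_s = 360° × (133 − 80)/365.25 = 52.238°.
sin δ = sin 23.44° × sin 52.238° = 0.31448, so δ = +18.329°.
cos H₀ = −tan(+47.1°) tan(+18.329°) = -0.3565, H₀ = 1.9353 rad.
Bracket: H₀ sin φ sin δ + cos φ cos δ sin H₀ = 1.9353×0.73254×0.31448 + 0.68072×0.94927×0.93429 = 0.445833 + 0.603726 = 1.049559.
Q̄ = (S₀/π) × [bracket] = (1361/π) × 1.049559 = 454.69 W/m².
Ratio Q̄_A / Q̄_B = 290.41 / 454.69 = 0.6387.

Q̄_A / Q̄_B ≈ 0.639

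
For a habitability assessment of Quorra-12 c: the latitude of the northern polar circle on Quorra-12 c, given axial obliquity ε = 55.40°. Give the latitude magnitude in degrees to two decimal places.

34.60°

The polar circle is the lowest latitude that experiences at least one full rotation of continuous daylight at the northern-summer solstice; it lies at |φ| = 90° − ε = 90° − 55.40° = 34.60°.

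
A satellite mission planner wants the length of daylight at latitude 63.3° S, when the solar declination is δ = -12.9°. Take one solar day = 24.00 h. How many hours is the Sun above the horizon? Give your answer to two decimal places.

15.61 h

cos H₀ = −tan φ · tan δ = −tan(-63.3°) × tan(-12.900°) = -0.4554, so H₀ = 2.0436 rad = 117.09°.
Daylight = 2H₀/(2π) × 24.00 h = (2.0436/π) × 24.00 = 15.61 h.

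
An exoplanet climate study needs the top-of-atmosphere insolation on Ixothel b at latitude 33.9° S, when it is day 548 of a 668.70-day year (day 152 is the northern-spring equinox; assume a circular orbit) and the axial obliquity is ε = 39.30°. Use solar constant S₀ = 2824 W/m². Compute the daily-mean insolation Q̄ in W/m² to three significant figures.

Solar longitude: λ_s = 360° × (548 − 152)/668.70 = 213.190°.
sin δ = sin 39.30° × sin 213.190° = -0.34672, so δ = -20.287°.
cos H₀ = −tan(-33.9°) tan(-20.287°) = -0.2484, H₀ = 1.8218 rad.
Bracket: H₀ sin φ sin δ + cos φ cos δ sin H₀ = 1.8218×-0.55775×-0.34672 + 0.83001×0.93797×0.96866 = 0.352305 + 0.754126 = 1.106431.
Q̄ = (S₀/π) × [bracket] = (2824/π) × 1.106431 = 994.6 W/m².

Q̄ ≈ 995 W/m²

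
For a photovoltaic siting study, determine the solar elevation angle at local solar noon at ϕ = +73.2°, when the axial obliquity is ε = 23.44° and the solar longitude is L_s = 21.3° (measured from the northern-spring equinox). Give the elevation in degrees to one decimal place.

Solar declination: sin δ = sin ε · sin L_s = sin 23.44° × sin 21.3° = 0.14450, so δ = +8.308°.
At local noon the hour angle is zero, so the zenith angle equals |ϕ − δ| = |+73.2° − (+8.308°)| = 64.892°.
Elevation = 90° − 64.892° = 25.1°.

25.1°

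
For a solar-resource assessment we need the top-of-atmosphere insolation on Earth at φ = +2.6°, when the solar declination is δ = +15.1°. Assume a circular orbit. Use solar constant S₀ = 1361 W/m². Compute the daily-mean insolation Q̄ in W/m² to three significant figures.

cos H₀ = −tan(+2.6°) tan(+15.100°) = -0.0123, H₀ = 1.5830 rad.
Bracket: H₀ sin φ sin δ + cos φ cos δ sin H₀ = 1.5830×0.04536×0.26050 + 0.99897×0.96547×0.99992 = 0.018705 + 0.964398 = 0.983103.
Q̄ = (S₀/π) × [bracket] = (1361/π) × 0.983103 = 425.9 W/m².

Q̄ ≈ 426 W/m²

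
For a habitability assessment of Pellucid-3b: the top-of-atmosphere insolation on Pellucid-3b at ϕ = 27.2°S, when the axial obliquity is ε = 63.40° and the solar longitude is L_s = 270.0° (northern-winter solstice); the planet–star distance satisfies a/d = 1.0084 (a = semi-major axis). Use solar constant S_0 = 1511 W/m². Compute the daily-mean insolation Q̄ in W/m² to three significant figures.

Q̄ ≈ 628 W/m²

Solar declination: sin δ = sin ε · sin L_s = sin 63.40° × sin 270.0° = -0.89415, so δ = -63.400°.
cos h₀ = −tan(-27.2°) tan(-63.400°) = -1.0263 ≤ −1 ⇒ polar day, h₀ = π.
Bracket: h₀ sin ϕ sin δ + cos ϕ cos δ sin h₀ = 3.1416×-0.45710×-0.89415 + 0.88942×0.44776×0.00000 = 1.284022 + 0.000000 = 1.284022.
Inverse-square distance factor (a/d)² = 1.0084² = 1.016871.
Q̄ = (S_0/π) × 1.016871 × [bracket] = (1511/π) × 1.016871 × 1.284022 = 628.0 W/m².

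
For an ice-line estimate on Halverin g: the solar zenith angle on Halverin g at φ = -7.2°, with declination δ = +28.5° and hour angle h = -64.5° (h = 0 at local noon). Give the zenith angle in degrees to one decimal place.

θ_z = 71.6°

cos θ_z = sin φ sin δ + cos φ cos δ cos h = -0.059804 + 0.375357 = 0.315553.
θ_z = arccos(0.315553) = 71.6°.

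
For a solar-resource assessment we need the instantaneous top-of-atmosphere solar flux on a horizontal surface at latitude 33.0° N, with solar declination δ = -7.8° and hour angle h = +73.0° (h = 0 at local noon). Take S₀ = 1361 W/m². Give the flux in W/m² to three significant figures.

cos θ_z = sin φ sin δ + cos φ cos δ cos h = -0.073916 + 0.242935 = 0.169019.
Flux = S₀ · cos θ_z = 1361 × 0.169019 = 230.0 W/m².

230 W/m²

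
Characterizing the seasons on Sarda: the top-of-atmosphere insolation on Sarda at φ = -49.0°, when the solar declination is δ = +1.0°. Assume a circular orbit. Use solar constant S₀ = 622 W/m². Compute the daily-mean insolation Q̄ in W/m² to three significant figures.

cos H₀ = −tan(-49.0°) tan(+1.000°) = 0.0201, H₀ = 1.5507 rad.
Bracket: H₀ sin φ sin δ + cos φ cos δ sin H₀ = 1.5507×-0.75471×0.01745 + 0.65606×0.99985×0.99980 = -0.020422 + 0.655830 = 0.635408.
Q̄ = (S₀/π) × [bracket] = (622/π) × 0.635408 = 125.8 W/m².

Q̄ ≈ 126 W/m²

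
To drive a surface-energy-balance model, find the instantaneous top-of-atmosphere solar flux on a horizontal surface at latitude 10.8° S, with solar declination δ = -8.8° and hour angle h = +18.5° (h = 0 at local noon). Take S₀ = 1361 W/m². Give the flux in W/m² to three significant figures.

cos θ_z = sin φ sin δ + cos φ cos δ cos h = 0.028667 + 0.920561 = 0.949228.
Flux = S₀ · cos θ_z = 1361 × 0.949228 = 1292 W/m².

1.29e+03 W/m²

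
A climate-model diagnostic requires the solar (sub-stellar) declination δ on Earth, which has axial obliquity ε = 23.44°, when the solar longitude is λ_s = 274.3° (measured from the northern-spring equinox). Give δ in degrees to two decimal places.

δ = -23.37°

sin δ = sin ε · sin λ_s = sin 23.44° × sin 274.3° = -0.396669.
δ = arcsin(-0.396669) = -23.37°.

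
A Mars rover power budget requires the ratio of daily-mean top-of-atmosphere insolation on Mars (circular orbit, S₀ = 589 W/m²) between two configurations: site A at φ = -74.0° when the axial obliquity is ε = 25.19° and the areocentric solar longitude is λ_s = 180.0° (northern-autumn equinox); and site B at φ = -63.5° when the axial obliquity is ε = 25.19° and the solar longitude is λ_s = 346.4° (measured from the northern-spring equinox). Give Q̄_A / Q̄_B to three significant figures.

Q̄_A / Q̄_B ≈ 0.464

— Configuration A (φ=-74.0°):
sin δ = sin 25.19° × sin 180.0° = 0.00000, so δ = +0.000°.
cos H₀ = −tan(-74.0°) tan(+0.000°) = 0.0000, H₀ = 1.5708 rad.
Bracket: H₀ sin φ sin δ + cos φ cos δ sin H₀ = 1.5708×-0.96126×0.00000 + 0.27564×1.00000×1.00000 = -0.000000 + 0.275640 = 0.275640.
Q̄ = (S₀/π) × [bracket] = (589/π) × 0.275640 = 51.678 W/m².
— Configuration B (φ=-63.5°):
Solar declination: sin δ = sin ε · sin λ_s = sin 25.19° × sin 346.4° = -0.10008, so δ = -5.744°.
cos H₀ = −tan(-63.5°) tan(-5.744°) = -0.2017, H₀ = 1.7739 rad.
Bracket: H₀ sin φ sin δ + cos φ cos δ sin H₀ = 1.7739×-0.89493×-0.10008 + 0.44620×0.99498×0.97944 = 0.158879 + 0.434832 = 0.593711.
Q̄ = (S₀/π) × [bracket] = (589/π) × 0.593711 = 111.31 W/m².
Ratio Q̄_A / Q̄_B = 51.678 / 111.31 = 0.4643.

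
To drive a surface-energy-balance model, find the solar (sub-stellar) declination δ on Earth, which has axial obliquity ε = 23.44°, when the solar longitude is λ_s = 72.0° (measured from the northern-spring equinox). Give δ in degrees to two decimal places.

sin δ = sin ε · sin λ_s = sin 23.44° × sin 72.0° = 0.378319.
δ = arcsin(0.378319) = +22.23°.

δ = +22.23°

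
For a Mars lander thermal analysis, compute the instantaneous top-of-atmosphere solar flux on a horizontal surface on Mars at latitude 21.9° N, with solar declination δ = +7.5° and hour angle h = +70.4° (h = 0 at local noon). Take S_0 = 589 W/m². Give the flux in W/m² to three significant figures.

cos θ_z = sin ϕ sin δ + cos ϕ cos δ cos h = 0.048685 + 0.308581 = 0.357266.
Flux = S_0 · cos θ_z = 589 × 0.357266 = 210.4 W/m².

210 W/m²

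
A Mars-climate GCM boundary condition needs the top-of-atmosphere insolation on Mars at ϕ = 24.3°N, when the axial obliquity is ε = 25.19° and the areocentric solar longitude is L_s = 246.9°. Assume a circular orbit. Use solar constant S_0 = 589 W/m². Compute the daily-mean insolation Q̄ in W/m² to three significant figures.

sin δ = sin 25.19° × sin 246.9° = -0.39150, so δ = -23.048°.
cos h₀ = −tan(+24.3°) tan(-23.048°) = 0.1921, h₀ = 1.3775 rad.
Bracket: h₀ sin ϕ sin δ + cos ϕ cos δ sin h₀ = 1.3775×0.41151×-0.39150 + 0.91140×0.92018×0.98138 = -0.221924 + 0.823036 = 0.601112.
Q̄ = (S_0/π) × [bracket] = (589/π) × 0.601112 = 112.7 W/m².

Q̄ ≈ 113 W/m²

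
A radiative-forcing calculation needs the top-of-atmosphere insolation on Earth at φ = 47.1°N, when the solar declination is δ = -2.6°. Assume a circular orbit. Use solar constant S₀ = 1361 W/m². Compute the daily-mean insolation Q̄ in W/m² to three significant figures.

cos H₀ = −tan(+47.1°) tan(-2.600°) = 0.0489, H₀ = 1.5219 rad.
Bracket: H₀ sin φ sin δ + cos φ cos δ sin H₀ = 1.5219×0.73254×-0.04536 + 0.68072×0.99897×0.99881 = -0.050570 + 0.679210 = 0.628640.
Q̄ = (S₀/π) × [bracket] = (1361/π) × 0.628640 = 272.3 W/m².

Q̄ ≈ 272 W/m²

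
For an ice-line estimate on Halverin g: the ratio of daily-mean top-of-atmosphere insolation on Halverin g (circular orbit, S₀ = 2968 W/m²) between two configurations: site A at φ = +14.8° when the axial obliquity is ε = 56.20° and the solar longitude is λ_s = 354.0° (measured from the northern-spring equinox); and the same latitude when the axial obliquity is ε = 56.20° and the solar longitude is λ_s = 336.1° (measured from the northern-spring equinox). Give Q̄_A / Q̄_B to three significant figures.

— Configuration A (φ=+14.8°):
Solar declination: sin δ = sin ε · sin λ_s = sin 56.20° × sin 354.0° = -0.08686, so δ = -4.983°.
cos H₀ = −tan(+14.8°) tan(-4.983°) = 0.0230, H₀ = 1.5478 rad.
Bracket: H₀ sin φ sin δ + cos φ cos δ sin H₀ = 1.5478×0.25545×-0.08686 + 0.96682×0.99622×0.99973 = -0.034343 + 0.962905 = 0.928562.
Q̄ = (S₀/π) × [bracket] = (2968/π) × 0.928562 = 877.25 W/m².
— Configuration B (φ=+14.8°):
Solar declination: sin δ = sin ε · sin λ_s = sin 56.20° × sin 336.1° = -0.33667, so δ = -19.674°.
cos H₀ = −tan(+14.8°) tan(-19.674°) = 0.0945, H₀ = 1.4762 rad.
Bracket: H₀ sin φ sin δ + cos φ cos δ sin H₀ = 1.4762×0.25545×-0.33667 + 0.96682×0.94162×0.99553 = -0.126957 + 0.906308 = 0.779351.
Q̄ = (S₀/π) × [bracket] = (2968/π) × 0.779351 = 736.29 W/m².
Ratio Q̄_A / Q̄_B = 877.25 / 736.29 = 1.191.

Q̄_A / Q̄_B ≈ 1.19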